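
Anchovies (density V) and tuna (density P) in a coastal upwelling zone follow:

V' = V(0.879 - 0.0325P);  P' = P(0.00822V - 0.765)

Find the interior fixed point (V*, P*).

Set dP/dt = 0 with P > 0: 0.00822V - 0.765 = 0, so V* = 0.765/0.00822 = 93.1.
Set dV/dt = 0 with V > 0: 0.879 - 0.0325P = 0, so P* = 0.879/0.0325 = 27.

V* ≈ 93.1, P* ≈ 27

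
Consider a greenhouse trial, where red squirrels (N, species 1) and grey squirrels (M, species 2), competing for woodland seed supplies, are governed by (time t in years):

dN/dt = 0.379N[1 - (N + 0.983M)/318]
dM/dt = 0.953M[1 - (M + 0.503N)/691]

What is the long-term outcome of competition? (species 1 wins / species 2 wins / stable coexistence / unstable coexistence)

Compare the nullcline intercepts: K1/α12 = 318/0.983 = 323 < K2 = 691; K2/α21 = 691/0.503 = 1370 > K1 = 318.
Since the inequalities point opposite ways, species 2 can invade but species 1 cannot.

species 2 excludes species 1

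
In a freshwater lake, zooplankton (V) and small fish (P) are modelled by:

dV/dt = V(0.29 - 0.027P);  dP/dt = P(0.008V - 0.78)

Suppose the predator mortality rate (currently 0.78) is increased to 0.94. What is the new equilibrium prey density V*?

V* ≈ 117

At the interior fixed point, setting dP/dt = 0 with P > 0 fixes V* = (predator death rate)/(VP coefficient) — independent of the other coefficients.
With the change, V* = 0.94/0.008 = 117; it rises from 97.5.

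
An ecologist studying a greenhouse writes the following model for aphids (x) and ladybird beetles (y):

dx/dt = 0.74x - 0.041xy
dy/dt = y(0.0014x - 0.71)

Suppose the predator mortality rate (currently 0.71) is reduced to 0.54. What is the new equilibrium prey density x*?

At the interior fixed point, setting dy/dt = 0 with y > 0 fixes x* = (predator death rate)/(xy coefficient) — independent of the other coefficients.
With the change, x* = 0.54/0.0014 = 386; it falls from 507.

x* ≈ 386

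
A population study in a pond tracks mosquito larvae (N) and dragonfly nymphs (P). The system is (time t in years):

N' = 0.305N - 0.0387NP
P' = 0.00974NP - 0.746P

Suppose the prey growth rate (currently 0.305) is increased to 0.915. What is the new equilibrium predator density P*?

At the interior fixed point, setting dN/dt = 0 with N > 0 fixes P* = (prey growth rate)/(NP coefficient) — independent of the other coefficients.
With the change, P* = 0.915/0.0387 = 23.6; it rises from 7.88.

P* ≈ 23.6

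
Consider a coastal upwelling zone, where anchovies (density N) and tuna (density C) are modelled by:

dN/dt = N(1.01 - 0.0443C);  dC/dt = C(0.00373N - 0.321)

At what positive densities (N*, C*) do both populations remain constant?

N* ≈ 86.1, C* ≈ 22.8

Set dC/dt = 0 with C > 0: 0.00373N - 0.321 = 0, so N* = 0.321/0.00373 = 86.1.
Set dN/dt = 0 with N > 0: 1.01 - 0.0443C = 0, so C* = 1.01/0.0443 = 22.8.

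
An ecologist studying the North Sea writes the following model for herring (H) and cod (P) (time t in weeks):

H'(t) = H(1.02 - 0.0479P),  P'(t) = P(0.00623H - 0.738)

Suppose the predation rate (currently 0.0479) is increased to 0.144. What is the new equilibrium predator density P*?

At the interior fixed point, setting dH/dt = 0 with H > 0 fixes P* = (prey growth rate)/(HP coefficient) — independent of the other coefficients.
With the change, P* = 1.02/0.144 = 7.08; it falls from 21.3.

P* ≈ 7.08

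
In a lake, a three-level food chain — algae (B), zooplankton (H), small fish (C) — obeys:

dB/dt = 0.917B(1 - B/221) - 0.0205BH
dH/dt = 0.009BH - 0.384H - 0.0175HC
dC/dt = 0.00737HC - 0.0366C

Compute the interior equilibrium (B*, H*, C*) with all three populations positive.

B* ≈ 196, H* ≈ 4.97, C* ≈ 79.1

From dC/dt = 0: 0.00737H* = 0.0366, so H* = 4.97.
From dB/dt = 0: 0.917(1 - B*/221) = 0.0205·4.97, giving B* = 221·(1 - 0.111) = 196.
From dH/dt = 0: 0.009·196 - 0.384 = 0.0175C*, so C* = 1.38/0.0175 = 79.1.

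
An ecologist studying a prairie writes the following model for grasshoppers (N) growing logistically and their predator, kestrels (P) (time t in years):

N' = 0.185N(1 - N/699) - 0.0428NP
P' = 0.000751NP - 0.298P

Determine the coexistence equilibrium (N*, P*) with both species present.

N* ≈ 397, P* ≈ 1.87

From dP/dt = 0 with P > 0: 0.000751N* = 0.298, so N* = 397.
Substitute into dN/dt = 0: 0.185(1 - 397/699) = 0.0428P*.
The bracket is 0.432, giving P* = 0.08/0.0428 = 1.87.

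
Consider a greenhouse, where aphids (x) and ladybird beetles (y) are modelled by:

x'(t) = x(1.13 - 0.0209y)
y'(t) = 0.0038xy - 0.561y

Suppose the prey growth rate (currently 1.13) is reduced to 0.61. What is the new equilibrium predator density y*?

At the interior fixed point, setting dx/dt = 0 with x > 0 fixes y* = (prey growth rate)/(xy coefficient) — independent of the other coefficients.
With the change, y* = 0.61/0.0209 = 29.2; it falls from 54.1.

y* ≈ 29.2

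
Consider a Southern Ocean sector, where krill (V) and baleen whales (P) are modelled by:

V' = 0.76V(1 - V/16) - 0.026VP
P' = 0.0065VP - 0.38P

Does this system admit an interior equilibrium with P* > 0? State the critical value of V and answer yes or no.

The predator equation gives dP/dt > 0 only when V > 0.38/0.0065 = 58.5.
Without the predator, V → K = 16. Since 16 < 58.5, the predator cannot invade.

Threshold V = 58.5; K < 58.5, so no, the predator goes extinct.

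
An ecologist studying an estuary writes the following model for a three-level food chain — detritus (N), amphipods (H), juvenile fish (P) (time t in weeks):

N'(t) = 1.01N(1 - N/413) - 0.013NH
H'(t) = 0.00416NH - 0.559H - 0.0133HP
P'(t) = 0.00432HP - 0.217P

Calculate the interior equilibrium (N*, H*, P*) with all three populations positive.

From dP/dt = 0: 0.00432H* = 0.217, so H* = 50.2.
From dN/dt = 0: 1.01(1 - N*/413) = 0.013·50.2, giving N* = 413·(1 - 0.647) = 146.
From dH/dt = 0: 0.00416·146 - 0.559 = 0.0133P*, so P* = 0.0483/0.0133 = 3.63.

N* ≈ 146, H* ≈ 50.2, P* ≈ 3.63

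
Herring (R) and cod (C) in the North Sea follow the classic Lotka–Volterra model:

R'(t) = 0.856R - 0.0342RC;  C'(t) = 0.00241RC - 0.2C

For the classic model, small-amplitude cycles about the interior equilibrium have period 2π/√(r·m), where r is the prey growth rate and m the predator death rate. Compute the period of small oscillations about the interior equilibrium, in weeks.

T ≈ 15.2 weeks

Here r = 0.856 and m = 0.2, so r·m = 0.171.
ω = √0.171 = 0.414 per week, hence T = 2π/ω ≈ 15.2 weeks.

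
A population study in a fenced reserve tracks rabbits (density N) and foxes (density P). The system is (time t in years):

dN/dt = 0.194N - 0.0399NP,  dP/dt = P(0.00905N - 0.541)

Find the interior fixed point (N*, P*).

N* ≈ 59.8, P* ≈ 4.86

Set dP/dt = 0 with P > 0: 0.00905N - 0.541 = 0, so N* = 0.541/0.00905 = 59.8.
Set dN/dt = 0 with N > 0: 0.194 - 0.0399P = 0, so P* = 0.194/0.0399 = 4.86.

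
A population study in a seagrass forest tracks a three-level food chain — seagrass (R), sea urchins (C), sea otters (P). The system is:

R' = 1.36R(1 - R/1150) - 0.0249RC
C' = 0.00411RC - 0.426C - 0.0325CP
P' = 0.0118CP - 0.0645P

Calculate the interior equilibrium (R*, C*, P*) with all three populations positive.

From dP/dt = 0: 0.0118C* = 0.0645, so C* = 5.47.
From dR/dt = 0: 1.36(1 - R*/1150) = 0.0249·5.47, giving R* = 1150·(1 - 0.1) = 1030.
From dC/dt = 0: 0.00411·1030 - 0.426 = 0.0325P*, so P* = 3.83/0.0325 = 118.

R* ≈ 1030, C* ≈ 5.47, P* ≈ 118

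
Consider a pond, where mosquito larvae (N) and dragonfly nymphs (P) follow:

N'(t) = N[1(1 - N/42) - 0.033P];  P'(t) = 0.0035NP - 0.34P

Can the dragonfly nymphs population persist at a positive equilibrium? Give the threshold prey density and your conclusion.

The predator equation gives dP/dt > 0 only when N > 0.34/0.0035 = 97.1.
Without the predator, N → K = 42. Since 42 < 97.1, the predator cannot invade.

Threshold N = 97.1; K < 97.1, so no, the predator goes extinct.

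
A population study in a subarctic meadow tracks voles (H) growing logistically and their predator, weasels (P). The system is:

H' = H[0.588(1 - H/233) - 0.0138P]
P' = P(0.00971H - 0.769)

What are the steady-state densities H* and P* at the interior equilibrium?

From dP/dt = 0 with P > 0: 0.00971H* = 0.769, so H* = 79.2.
Substitute into dH/dt = 0: 0.588(1 - 79.2/233) = 0.0138P*.
The bracket is 0.66, giving P* = 0.388/0.0138 = 28.1.

H* ≈ 79.2, P* ≈ 28.1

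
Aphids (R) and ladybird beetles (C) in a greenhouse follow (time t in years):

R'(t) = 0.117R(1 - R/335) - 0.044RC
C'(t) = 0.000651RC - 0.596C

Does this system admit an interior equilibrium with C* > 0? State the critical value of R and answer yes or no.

Threshold R = 916; K < 916, so no, the predator goes extinct.

The predator equation gives dC/dt > 0 only when R > 0.596/0.000651 = 916.
Without the predator, R → K = 335. Since 335 < 916, the predator cannot invade.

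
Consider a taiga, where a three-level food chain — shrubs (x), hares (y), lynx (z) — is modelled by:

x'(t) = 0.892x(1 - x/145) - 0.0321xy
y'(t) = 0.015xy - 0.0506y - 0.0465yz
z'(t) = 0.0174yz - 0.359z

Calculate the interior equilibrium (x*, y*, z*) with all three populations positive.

From dz/dt = 0: 0.0174y* = 0.359, so y* = 20.6.
From dx/dt = 0: 0.892(1 - x*/145) = 0.0321·20.6, giving x* = 145·(1 - 0.742) = 37.3.
From dy/dt = 0: 0.015·37.3 - 0.0506 = 0.0465z*, so z* = 0.51/0.0465 = 11.

x* ≈ 37.3, y* ≈ 20.6, z* ≈ 11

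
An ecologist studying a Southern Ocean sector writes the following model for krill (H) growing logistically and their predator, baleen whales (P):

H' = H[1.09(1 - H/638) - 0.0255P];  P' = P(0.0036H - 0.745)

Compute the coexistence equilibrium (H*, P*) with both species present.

From dP/dt = 0 with P > 0: 0.0036H* = 0.745, so H* = 207.
Substitute into dH/dt = 0: 1.09(1 - 207/638) = 0.0255P*.
The bracket is 0.676, giving P* = 0.736/0.0255 = 28.9.

H* ≈ 207, P* ≈ 28.9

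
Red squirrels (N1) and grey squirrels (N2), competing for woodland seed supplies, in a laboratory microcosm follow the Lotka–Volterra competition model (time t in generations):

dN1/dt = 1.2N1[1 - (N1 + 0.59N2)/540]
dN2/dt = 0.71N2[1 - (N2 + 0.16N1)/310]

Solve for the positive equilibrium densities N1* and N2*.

Setting both brackets to zero gives the nullclines N1 + 0.59N2 = 540 and 0.16N1 + N2 = 310.
Substituting N2 = 310 - 0.16N1 into the first: N1(1 - 0.59·0.16) = 540 - 0.59·310.
So N1* = 357/0.906 = 394, and then N2* = 310 - 0.16·394 = 247.

N1* ≈ 394, N2* ≈ 247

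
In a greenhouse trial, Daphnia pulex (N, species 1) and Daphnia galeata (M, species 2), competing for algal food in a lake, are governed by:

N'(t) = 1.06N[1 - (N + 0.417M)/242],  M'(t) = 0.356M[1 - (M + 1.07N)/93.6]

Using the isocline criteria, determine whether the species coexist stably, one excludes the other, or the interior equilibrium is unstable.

Compare the nullcline intercepts: K1/α12 = 242/0.417 = 580 > K2 = 93.6; K2/α21 = 93.6/1.07 = 87.5 < K1 = 242.
Since the inequalities point opposite ways, species 1 can invade but species 2 cannot.

species 1 excludes species 2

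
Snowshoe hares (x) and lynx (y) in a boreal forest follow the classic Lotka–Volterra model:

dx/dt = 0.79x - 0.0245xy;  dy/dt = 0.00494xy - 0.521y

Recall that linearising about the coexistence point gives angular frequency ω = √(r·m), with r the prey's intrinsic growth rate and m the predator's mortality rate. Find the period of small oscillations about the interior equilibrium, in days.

T ≈ 9.79 days

Here r = 0.79 and m = 0.521, so r·m = 0.412.
ω = √0.412 = 0.642 per day, hence T = 2π/ω ≈ 9.79 days.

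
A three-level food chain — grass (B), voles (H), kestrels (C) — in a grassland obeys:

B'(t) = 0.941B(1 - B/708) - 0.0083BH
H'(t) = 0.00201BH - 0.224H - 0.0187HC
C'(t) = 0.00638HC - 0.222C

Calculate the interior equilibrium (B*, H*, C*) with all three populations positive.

From dC/dt = 0: 0.00638H* = 0.222, so H* = 34.8.
From dB/dt = 0: 0.941(1 - B*/708) = 0.0083·34.8, giving B* = 708·(1 - 0.307) = 491.
From dH/dt = 0: 0.00201·491 - 0.224 = 0.0187C*, so C* = 0.762/0.0187 = 40.8.

B* ≈ 491, H* ≈ 34.8, C* ≈ 40.8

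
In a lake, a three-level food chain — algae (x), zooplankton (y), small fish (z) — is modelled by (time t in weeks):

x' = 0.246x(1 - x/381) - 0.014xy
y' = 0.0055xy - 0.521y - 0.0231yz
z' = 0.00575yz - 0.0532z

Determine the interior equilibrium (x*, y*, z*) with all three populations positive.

x* ≈ 180, y* ≈ 9.25, z* ≈ 20.4

From dz/dt = 0: 0.00575y* = 0.0532, so y* = 9.25.
From dx/dt = 0: 0.246(1 - x*/381) = 0.014·9.25, giving x* = 381·(1 - 0.527) = 180.
From dy/dt = 0: 0.0055·180 - 0.521 = 0.0231z*, so z* = 0.471/0.0231 = 20.4.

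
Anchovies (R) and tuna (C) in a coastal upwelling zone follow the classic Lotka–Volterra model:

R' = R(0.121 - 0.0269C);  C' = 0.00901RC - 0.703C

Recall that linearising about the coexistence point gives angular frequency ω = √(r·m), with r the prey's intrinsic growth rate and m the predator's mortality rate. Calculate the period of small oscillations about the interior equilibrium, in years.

Here r = 0.121 and m = 0.703, so r·m = 0.0851.
ω = √0.0851 = 0.292 per year, hence T = 2π/ω ≈ 21.5 years.

T ≈ 21.5 years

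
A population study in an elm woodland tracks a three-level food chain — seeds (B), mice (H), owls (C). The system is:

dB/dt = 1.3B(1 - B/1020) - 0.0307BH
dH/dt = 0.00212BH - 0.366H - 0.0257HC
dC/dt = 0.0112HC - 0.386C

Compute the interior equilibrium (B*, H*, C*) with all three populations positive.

From dC/dt = 0: 0.0112H* = 0.386, so H* = 34.5.
From dB/dt = 0: 1.3(1 - B*/1020) = 0.0307·34.5, giving B* = 1020·(1 - 0.814) = 190.
From dH/dt = 0: 0.00212·190 - 0.366 = 0.0257C*, so C* = 0.0364/0.0257 = 1.42.

B* ≈ 190, H* ≈ 34.5, C* ≈ 1.42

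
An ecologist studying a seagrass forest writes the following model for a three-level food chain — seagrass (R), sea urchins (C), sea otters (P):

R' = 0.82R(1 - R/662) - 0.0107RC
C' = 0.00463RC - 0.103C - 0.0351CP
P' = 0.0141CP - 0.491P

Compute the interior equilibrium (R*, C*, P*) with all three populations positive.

From dP/dt = 0: 0.0141C* = 0.491, so C* = 34.8.
From dR/dt = 0: 0.82(1 - R*/662) = 0.0107·34.8, giving R* = 662·(1 - 0.454) = 361.
From dC/dt = 0: 0.00463·361 - 0.103 = 0.0351P*, so P* = 1.57/0.0351 = 44.7.

R* ≈ 361, C* ≈ 34.8, P* ≈ 44.7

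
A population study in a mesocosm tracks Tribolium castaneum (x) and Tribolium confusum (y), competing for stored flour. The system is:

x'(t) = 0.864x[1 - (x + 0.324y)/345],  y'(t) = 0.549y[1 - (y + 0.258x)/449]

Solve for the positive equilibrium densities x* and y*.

x* ≈ 218, y* ≈ 393

Setting both brackets to zero gives the nullclines x + 0.324y = 345 and 0.258x + y = 449.
Substituting y = 449 - 0.258x into the first: x(1 - 0.324·0.258) = 345 - 0.324·449.
So x* = 200/0.916 = 218, and then y* = 449 - 0.258·218 = 393.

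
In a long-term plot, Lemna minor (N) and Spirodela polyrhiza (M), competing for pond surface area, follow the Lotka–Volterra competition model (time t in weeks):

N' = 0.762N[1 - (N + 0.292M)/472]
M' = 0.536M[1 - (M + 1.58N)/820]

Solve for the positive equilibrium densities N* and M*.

N* ≈ 432, M* ≈ 138

Setting both brackets to zero gives the nullclines N + 0.292M = 472 and 1.58N + M = 820.
Substituting M = 820 - 1.58N into the first: N(1 - 0.292·1.58) = 472 - 0.292·820.
So N* = 233/0.539 = 432, and then M* = 820 - 1.58·432 = 138.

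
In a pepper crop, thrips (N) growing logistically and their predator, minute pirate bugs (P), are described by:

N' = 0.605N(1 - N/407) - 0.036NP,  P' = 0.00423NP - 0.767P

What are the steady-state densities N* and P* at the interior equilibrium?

From dP/dt = 0 with P > 0: 0.00423N* = 0.767, so N* = 181.
Substitute into dN/dt = 0: 0.605(1 - 181/407) = 0.036P*.
The bracket is 0.554, giving P* = 0.335/0.036 = 9.32.

N* ≈ 181, P* ≈ 9.32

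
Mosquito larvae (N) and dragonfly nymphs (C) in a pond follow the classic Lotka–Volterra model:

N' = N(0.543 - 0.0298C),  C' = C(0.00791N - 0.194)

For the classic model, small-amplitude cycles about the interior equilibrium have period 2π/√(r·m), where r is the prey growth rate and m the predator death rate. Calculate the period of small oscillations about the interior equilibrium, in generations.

T ≈ 19.4 generations

Here r = 0.543 and m = 0.194, so r·m = 0.105.
ω = √0.105 = 0.325 per generation, hence T = 2π/ω ≈ 19.4 generations.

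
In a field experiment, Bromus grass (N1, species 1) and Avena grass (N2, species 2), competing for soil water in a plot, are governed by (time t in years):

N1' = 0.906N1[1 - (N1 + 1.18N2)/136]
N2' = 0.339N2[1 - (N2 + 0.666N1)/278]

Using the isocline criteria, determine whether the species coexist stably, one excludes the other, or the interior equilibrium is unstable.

species 2 excludes species 1

Compare the nullcline intercepts: K1/α12 = 136/1.18 = 115 < K2 = 278; K2/α21 = 278/0.666 = 417 > K1 = 136.
Since the inequalities point opposite ways, species 2 can invade but species 1 cannot.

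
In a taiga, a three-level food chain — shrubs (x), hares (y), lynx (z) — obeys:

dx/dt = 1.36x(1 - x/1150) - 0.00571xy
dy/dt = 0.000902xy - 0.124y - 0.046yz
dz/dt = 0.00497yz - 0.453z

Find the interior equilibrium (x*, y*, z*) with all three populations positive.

x* ≈ 710, y* ≈ 91.1, z* ≈ 11.2

From dz/dt = 0: 0.00497y* = 0.453, so y* = 91.1.
From dx/dt = 0: 1.36(1 - x*/1150) = 0.00571·91.1, giving x* = 1150·(1 - 0.383) = 710.
From dy/dt = 0: 0.000902·710 - 0.124 = 0.046z*, so z* = 0.516/0.046 = 11.2.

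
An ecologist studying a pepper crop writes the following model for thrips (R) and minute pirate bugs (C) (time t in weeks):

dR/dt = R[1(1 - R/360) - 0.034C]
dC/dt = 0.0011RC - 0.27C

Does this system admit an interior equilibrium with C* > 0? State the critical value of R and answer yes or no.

The predator equation gives dC/dt > 0 only when R > 0.27/0.0011 = 245.
Without the predator, R → K = 360. Since 360 > 245, the predator can invade and persist.

Threshold R = 245; K > 245, so yes, the predator persists.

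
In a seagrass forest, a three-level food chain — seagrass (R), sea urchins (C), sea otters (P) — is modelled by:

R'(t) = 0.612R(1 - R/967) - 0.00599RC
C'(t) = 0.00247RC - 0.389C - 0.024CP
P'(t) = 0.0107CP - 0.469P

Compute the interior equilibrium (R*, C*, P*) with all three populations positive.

From dP/dt = 0: 0.0107C* = 0.469, so C* = 43.8.
From dR/dt = 0: 0.612(1 - R*/967) = 0.00599·43.8, giving R* = 967·(1 - 0.429) = 552.
From dC/dt = 0: 0.00247·552 - 0.389 = 0.024P*, so P* = 0.975/0.024 = 40.6.

R* ≈ 552, C* ≈ 43.8, P* ≈ 40.6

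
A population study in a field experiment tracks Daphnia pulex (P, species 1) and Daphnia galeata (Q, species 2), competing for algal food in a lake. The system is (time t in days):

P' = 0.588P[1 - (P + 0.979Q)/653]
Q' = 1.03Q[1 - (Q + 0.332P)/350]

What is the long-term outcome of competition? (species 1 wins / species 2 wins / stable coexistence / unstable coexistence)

stable coexistence

Compare the nullcline intercepts: K1/α12 = 653/0.979 = 667 > K2 = 350; K2/α21 = 350/0.332 = 1050 > K1 = 653.
Since both inequalities hold, each species can invade when rare, so the interior equilibrium is stable.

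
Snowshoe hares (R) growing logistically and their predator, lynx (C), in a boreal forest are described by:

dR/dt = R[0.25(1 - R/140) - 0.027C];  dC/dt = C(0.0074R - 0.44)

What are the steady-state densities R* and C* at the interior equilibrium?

From dC/dt = 0 with C > 0: 0.0074R* = 0.44, so R* = 59.5.
Substitute into dR/dt = 0: 0.25(1 - 59.5/140) = 0.027C*.
The bracket is 0.575, giving C* = 0.144/0.027 = 5.33.

R* ≈ 59.5, C* ≈ 5.33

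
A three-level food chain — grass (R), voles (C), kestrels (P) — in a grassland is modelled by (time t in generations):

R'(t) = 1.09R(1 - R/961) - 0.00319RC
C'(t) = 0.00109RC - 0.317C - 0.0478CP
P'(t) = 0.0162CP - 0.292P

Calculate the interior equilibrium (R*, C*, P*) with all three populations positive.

R* ≈ 910, C* ≈ 18, P* ≈ 14.1

From dP/dt = 0: 0.0162C* = 0.292, so C* = 18.
From dR/dt = 0: 1.09(1 - R*/961) = 0.00319·18, giving R* = 961·(1 - 0.0528) = 910.
From dC/dt = 0: 0.00109·910 - 0.317 = 0.0478P*, so P* = 0.675/0.0478 = 14.1.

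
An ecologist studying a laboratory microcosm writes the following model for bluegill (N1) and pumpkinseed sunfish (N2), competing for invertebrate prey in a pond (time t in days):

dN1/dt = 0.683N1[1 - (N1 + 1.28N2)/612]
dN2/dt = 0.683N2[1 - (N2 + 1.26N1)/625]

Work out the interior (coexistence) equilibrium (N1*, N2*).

N1* ≈ 307, N2* ≈ 238

Setting both brackets to zero gives the nullclines N1 + 1.28N2 = 612 and 1.26N1 + N2 = 625.
Substituting N2 = 625 - 1.26N1 into the first: N1(1 - 1.28·1.26) = 612 - 1.28·625.
So N1* = -188/-0.613 = 307, and then N2* = 625 - 1.26·307 = 238.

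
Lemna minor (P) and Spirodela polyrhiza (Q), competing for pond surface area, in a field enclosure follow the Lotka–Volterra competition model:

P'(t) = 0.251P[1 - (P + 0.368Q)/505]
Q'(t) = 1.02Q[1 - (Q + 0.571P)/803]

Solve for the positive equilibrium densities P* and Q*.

Setting both brackets to zero gives the nullclines P + 0.368Q = 505 and 0.571P + Q = 803.
Substituting Q = 803 - 0.571P into the first: P(1 - 0.368·0.571) = 505 - 0.368·803.
So P* = 209/0.79 = 265, and then Q* = 803 - 0.571·265 = 652.

P* ≈ 265, Q* ≈ 652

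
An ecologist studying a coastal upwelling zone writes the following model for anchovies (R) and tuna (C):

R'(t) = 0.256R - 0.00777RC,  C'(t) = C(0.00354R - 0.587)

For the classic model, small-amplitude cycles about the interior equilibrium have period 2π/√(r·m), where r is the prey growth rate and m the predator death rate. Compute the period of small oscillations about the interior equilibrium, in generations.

Here r = 0.256 and m = 0.587, so r·m = 0.15.
ω = √0.15 = 0.388 per generation, hence T = 2π/ω ≈ 16.2 generations.

T ≈ 16.2 generations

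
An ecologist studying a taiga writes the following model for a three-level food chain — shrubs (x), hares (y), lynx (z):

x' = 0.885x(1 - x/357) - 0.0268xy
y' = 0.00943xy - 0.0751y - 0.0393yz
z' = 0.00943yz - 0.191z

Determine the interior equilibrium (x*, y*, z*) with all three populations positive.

From dz/dt = 0: 0.00943y* = 0.191, so y* = 20.3.
From dx/dt = 0: 0.885(1 - x*/357) = 0.0268·20.3, giving x* = 357·(1 - 0.613) = 138.
From dy/dt = 0: 0.00943·138 - 0.0751 = 0.0393z*, so z* = 1.23/0.0393 = 31.2.

x* ≈ 138, y* ≈ 20.3, z* ≈ 31.2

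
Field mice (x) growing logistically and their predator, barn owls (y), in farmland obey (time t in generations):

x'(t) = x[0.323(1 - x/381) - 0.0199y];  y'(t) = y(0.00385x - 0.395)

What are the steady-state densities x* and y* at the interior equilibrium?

From dy/dt = 0 with y > 0: 0.00385x* = 0.395, so x* = 103.
Substitute into dx/dt = 0: 0.323(1 - 103/381) = 0.0199y*.
The bracket is 0.731, giving y* = 0.236/0.0199 = 11.9.

x* ≈ 103, y* ≈ 11.9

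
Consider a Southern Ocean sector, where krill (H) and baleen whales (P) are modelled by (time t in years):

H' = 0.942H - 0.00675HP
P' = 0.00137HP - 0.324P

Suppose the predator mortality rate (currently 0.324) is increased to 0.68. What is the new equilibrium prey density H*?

H* ≈ 496

At the interior fixed point, setting dP/dt = 0 with P > 0 fixes H* = (predator death rate)/(HP coefficient) — independent of the other coefficients.
With the change, H* = 0.68/0.00137 = 496; it rises from 236.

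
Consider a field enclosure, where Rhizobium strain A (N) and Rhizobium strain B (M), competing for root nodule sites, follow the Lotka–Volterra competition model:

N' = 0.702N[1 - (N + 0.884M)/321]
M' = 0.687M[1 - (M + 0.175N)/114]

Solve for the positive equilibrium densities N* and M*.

Setting both brackets to zero gives the nullclines N + 0.884M = 321 and 0.175N + M = 114.
Substituting M = 114 - 0.175N into the first: N(1 - 0.884·0.175) = 321 - 0.884·114.
So N* = 220/0.845 = 261, and then M* = 114 - 0.175·261 = 68.4.

N* ≈ 261, M* ≈ 68.4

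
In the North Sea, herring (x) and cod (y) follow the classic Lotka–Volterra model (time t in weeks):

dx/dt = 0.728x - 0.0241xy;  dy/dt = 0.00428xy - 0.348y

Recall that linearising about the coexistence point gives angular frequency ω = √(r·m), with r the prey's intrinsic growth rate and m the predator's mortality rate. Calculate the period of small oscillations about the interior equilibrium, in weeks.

T ≈ 12.5 weeks

Here r = 0.728 and m = 0.348, so r·m = 0.253.
ω = √0.253 = 0.503 per week, hence T = 2π/ω ≈ 12.5 weeks.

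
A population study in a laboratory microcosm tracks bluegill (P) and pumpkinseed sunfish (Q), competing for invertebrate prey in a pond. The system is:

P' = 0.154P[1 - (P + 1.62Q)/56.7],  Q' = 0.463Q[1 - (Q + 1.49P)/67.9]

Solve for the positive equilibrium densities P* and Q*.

Setting both brackets to zero gives the nullclines P + 1.62Q = 56.7 and 1.49P + Q = 67.9.
Substituting Q = 67.9 - 1.49P into the first: P(1 - 1.62·1.49) = 56.7 - 1.62·67.9.
So P* = -53.3/-1.41 = 37.7, and then Q* = 67.9 - 1.49·37.7 = 11.7.

P* ≈ 37.7, Q* ≈ 11.7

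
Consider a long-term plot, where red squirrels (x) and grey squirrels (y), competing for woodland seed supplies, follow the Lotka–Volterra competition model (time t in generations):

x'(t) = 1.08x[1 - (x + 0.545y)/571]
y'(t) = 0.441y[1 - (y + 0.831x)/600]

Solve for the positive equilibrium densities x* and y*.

Setting both brackets to zero gives the nullclines x + 0.545y = 571 and 0.831x + y = 600.
Substituting y = 600 - 0.831x into the first: x(1 - 0.545·0.831) = 571 - 0.545·600.
So x* = 244/0.547 = 446, and then y* = 600 - 0.831·446 = 229.

x* ≈ 446, y* ≈ 229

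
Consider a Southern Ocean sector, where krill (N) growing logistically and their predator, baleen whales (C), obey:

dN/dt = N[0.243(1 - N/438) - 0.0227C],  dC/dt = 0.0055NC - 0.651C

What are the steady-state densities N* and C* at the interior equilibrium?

N* ≈ 118, C* ≈ 7.81

From dC/dt = 0 with C > 0: 0.0055N* = 0.651, so N* = 118.
Substitute into dN/dt = 0: 0.243(1 - 118/438) = 0.0227C*.
The bracket is 0.73, giving C* = 0.177/0.0227 = 7.81.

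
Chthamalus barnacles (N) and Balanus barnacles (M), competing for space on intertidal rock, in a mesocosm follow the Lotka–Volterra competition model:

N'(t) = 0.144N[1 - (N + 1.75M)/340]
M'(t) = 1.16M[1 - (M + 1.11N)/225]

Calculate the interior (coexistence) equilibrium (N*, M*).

N* ≈ 57, M* ≈ 162

Setting both brackets to zero gives the nullclines N + 1.75M = 340 and 1.11N + M = 225.
Substituting M = 225 - 1.11N into the first: N(1 - 1.75·1.11) = 340 - 1.75·225.
So N* = -53.8/-0.943 = 57, and then M* = 225 - 1.11·57 = 162.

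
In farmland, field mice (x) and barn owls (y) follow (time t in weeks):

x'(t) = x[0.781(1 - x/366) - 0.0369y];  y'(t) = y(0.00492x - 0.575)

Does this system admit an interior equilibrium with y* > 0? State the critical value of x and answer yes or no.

Threshold x = 117; K > 117, so yes, the predator persists.

The predator equation gives dy/dt > 0 only when x > 0.575/0.00492 = 117.
Without the predator, x → K = 366. Since 366 > 117, the predator can invade and persist.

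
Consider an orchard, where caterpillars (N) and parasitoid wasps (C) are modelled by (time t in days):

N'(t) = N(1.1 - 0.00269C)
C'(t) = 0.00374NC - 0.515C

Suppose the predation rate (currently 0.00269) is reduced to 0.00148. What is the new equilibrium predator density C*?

At the interior fixed point, setting dN/dt = 0 with N > 0 fixes C* = (prey growth rate)/(NC coefficient) — independent of the other coefficients.
With the change, C* = 1.1/0.00148 = 743; it rises from 409.

C* ≈ 743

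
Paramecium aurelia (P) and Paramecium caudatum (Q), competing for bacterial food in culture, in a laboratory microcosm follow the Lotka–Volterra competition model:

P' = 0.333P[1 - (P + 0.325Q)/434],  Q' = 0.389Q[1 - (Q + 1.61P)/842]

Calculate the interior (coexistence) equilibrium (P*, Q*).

P* ≈ 336, Q* ≈ 300

Setting both brackets to zero gives the nullclines P + 0.325Q = 434 and 1.61P + Q = 842.
Substituting Q = 842 - 1.61P into the first: P(1 - 0.325·1.61) = 434 - 0.325·842.
So P* = 160/0.477 = 336, and then Q* = 842 - 1.61·336 = 300.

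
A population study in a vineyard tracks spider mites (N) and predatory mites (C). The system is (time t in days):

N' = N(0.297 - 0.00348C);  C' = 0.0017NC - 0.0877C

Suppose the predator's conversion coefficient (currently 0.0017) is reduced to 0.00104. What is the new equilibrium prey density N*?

N* ≈ 84.3

At the interior fixed point, setting dC/dt = 0 with C > 0 fixes N* = (predator death rate)/(NC coefficient) — independent of the other coefficients.
With the change, N* = 0.0877/0.00104 = 84.3; it rises from 51.6.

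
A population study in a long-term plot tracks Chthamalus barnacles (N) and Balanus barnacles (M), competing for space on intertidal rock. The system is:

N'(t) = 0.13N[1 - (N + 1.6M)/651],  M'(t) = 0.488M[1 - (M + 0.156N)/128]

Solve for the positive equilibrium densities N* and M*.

N* ≈ 595, M* ≈ 35.2

Setting both brackets to zero gives the nullclines N + 1.6M = 651 and 0.156N + M = 128.
Substituting M = 128 - 0.156N into the first: N(1 - 1.6·0.156) = 651 - 1.6·128.
So N* = 446/0.75 = 595, and then M* = 128 - 0.156·595 = 35.2.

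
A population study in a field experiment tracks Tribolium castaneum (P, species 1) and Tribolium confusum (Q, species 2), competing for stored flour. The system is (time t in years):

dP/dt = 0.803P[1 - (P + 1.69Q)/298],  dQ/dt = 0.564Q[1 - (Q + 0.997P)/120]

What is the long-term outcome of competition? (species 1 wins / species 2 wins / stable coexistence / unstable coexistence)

species 1 excludes species 2

Compare the nullcline intercepts: K1/α12 = 298/1.69 = 176 > K2 = 120; K2/α21 = 120/0.997 = 120 < K1 = 298.
Since the inequalities point opposite ways, species 1 can invade but species 2 cannot.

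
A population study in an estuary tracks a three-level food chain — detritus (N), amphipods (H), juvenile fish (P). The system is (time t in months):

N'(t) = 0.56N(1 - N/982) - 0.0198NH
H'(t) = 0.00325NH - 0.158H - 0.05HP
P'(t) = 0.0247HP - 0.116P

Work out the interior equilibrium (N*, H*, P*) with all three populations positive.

N* ≈ 819, H* ≈ 4.7, P* ≈ 50.1

From dP/dt = 0: 0.0247H* = 0.116, so H* = 4.7.
From dN/dt = 0: 0.56(1 - N*/982) = 0.0198·4.7, giving N* = 982·(1 - 0.166) = 819.
From dH/dt = 0: 0.00325·819 - 0.158 = 0.05P*, so P* = 2.5/0.05 = 50.1.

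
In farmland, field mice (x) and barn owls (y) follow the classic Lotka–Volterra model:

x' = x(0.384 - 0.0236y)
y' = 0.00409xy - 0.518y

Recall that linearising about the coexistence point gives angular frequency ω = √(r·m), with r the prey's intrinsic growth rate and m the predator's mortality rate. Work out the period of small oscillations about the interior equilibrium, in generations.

T ≈ 14.1 generations

Here r = 0.384 and m = 0.518, so r·m = 0.199.
ω = √0.199 = 0.446 per generation, hence T = 2π/ω ≈ 14.1 generations.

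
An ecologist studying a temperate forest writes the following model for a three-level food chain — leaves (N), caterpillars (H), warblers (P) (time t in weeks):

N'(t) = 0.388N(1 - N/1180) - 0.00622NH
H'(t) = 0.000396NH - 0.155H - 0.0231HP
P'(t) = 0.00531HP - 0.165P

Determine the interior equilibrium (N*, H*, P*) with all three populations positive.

From dP/dt = 0: 0.00531H* = 0.165, so H* = 31.1.
From dN/dt = 0: 0.388(1 - N*/1180) = 0.00622·31.1, giving N* = 1180·(1 - 0.498) = 592.
From dH/dt = 0: 0.000396·592 - 0.155 = 0.0231P*, so P* = 0.0795/0.0231 = 3.44.

N* ≈ 592, H* ≈ 31.1, P* ≈ 3.44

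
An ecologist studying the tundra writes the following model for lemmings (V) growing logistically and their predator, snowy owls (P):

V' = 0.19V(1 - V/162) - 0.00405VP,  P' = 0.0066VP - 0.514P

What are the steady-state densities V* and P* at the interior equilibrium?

From dP/dt = 0 with P > 0: 0.0066V* = 0.514, so V* = 77.9.
Substitute into dV/dt = 0: 0.19(1 - 77.9/162) = 0.00405P*.
The bracket is 0.519, giving P* = 0.0987/0.00405 = 24.4.

V* ≈ 77.9, P* ≈ 24.4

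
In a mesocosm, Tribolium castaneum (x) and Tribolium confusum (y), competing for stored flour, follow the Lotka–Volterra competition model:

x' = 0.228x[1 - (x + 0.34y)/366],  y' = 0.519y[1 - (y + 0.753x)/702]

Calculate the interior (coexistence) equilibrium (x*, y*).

x* ≈ 171, y* ≈ 573

Setting both brackets to zero gives the nullclines x + 0.34y = 366 and 0.753x + y = 702.
Substituting y = 702 - 0.753x into the first: x(1 - 0.34·0.753) = 366 - 0.34·702.
So x* = 127/0.744 = 171, and then y* = 702 - 0.753·171 = 573.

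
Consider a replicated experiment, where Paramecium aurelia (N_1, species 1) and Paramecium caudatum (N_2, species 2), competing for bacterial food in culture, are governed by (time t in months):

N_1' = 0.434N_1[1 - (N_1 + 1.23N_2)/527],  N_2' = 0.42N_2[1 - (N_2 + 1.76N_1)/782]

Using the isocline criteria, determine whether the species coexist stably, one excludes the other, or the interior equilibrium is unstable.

unstable coexistence (outcome depends on initial conditions)

Compare the nullcline intercepts: K1/α12 = 527/1.23 = 428 < K2 = 782; K2/α21 = 782/1.76 = 444 < K1 = 527.
Since both are reversed, neither can invade when rare; the interior point is a saddle.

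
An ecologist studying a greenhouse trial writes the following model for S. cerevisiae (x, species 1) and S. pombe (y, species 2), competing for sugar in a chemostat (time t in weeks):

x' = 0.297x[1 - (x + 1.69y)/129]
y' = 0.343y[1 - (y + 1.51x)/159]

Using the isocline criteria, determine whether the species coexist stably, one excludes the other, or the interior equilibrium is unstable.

unstable coexistence (outcome depends on initial conditions)

Compare the nullcline intercepts: K1/α12 = 129/1.69 = 76.3 < K2 = 159; K2/α21 = 159/1.51 = 105 < K1 = 129.
Since both are reversed, neither can invade when rare; the interior point is a saddle.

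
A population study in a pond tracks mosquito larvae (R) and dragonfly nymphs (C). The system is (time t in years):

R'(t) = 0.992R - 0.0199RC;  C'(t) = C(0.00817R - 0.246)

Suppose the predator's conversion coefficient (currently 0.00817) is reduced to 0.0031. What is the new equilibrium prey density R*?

R* ≈ 79.4

At the interior fixed point, setting dC/dt = 0 with C > 0 fixes R* = (predator death rate)/(RC coefficient) — independent of the other coefficients.
With the change, R* = 0.246/0.0031 = 79.4; it rises from 30.1.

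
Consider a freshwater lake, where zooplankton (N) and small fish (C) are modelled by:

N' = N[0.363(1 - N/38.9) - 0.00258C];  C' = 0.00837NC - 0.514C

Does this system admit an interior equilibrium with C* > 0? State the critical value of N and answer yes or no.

Threshold N = 61.4; K < 61.4, so no, the predator goes extinct.

The predator equation gives dC/dt > 0 only when N > 0.514/0.00837 = 61.4.
Without the predator, N → K = 38.9. Since 38.9 < 61.4, the predator cannot invade.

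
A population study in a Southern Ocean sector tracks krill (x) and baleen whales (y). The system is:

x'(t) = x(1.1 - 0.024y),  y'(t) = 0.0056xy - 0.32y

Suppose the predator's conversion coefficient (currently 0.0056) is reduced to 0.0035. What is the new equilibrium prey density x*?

At the interior fixed point, setting dy/dt = 0 with y > 0 fixes x* = (predator death rate)/(xy coefficient) — independent of the other coefficients.
With the change, x* = 0.32/0.0035 = 91.4; it rises from 57.1.

x* ≈ 91.4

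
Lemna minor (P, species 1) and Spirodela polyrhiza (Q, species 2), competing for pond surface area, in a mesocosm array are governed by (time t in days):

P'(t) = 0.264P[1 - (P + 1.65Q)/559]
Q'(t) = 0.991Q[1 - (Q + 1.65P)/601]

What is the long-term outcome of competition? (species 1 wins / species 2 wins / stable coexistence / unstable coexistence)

unstable coexistence (outcome depends on initial conditions)

Compare the nullcline intercepts: K1/α12 = 559/1.65 = 339 < K2 = 601; K2/α21 = 601/1.65 = 364 < K1 = 559.
Since both are reversed, neither can invade when rare; the interior point is a saddle.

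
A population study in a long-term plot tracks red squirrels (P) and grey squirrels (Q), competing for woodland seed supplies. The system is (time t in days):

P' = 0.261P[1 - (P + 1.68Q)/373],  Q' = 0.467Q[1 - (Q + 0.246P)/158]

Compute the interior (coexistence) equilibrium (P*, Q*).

Setting both brackets to zero gives the nullclines P + 1.68Q = 373 and 0.246P + Q = 158.
Substituting Q = 158 - 0.246P into the first: P(1 - 1.68·0.246) = 373 - 1.68·158.
So P* = 108/0.587 = 183, and then Q* = 158 - 0.246·183 = 113.

P* ≈ 183, Q* ≈ 113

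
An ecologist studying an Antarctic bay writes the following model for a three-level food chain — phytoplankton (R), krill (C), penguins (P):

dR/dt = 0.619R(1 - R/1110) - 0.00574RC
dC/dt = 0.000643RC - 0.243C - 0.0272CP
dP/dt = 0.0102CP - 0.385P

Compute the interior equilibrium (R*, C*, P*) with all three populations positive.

R* ≈ 721, C* ≈ 37.7, P* ≈ 8.12

From dP/dt = 0: 0.0102C* = 0.385, so C* = 37.7.
From dR/dt = 0: 0.619(1 - R*/1110) = 0.00574·37.7, giving R* = 1110·(1 - 0.35) = 721.
From dC/dt = 0: 0.000643·721 - 0.243 = 0.0272P*, so P* = 0.221/0.0272 = 8.12.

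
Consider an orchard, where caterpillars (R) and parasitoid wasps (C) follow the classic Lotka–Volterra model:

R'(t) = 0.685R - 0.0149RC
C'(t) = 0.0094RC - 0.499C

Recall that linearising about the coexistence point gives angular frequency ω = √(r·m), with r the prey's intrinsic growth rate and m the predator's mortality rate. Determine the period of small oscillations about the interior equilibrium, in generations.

T ≈ 10.7 generations

Here r = 0.685 and m = 0.499, so r·m = 0.342.
ω = √0.342 = 0.585 per generation, hence T = 2π/ω ≈ 10.7 generations.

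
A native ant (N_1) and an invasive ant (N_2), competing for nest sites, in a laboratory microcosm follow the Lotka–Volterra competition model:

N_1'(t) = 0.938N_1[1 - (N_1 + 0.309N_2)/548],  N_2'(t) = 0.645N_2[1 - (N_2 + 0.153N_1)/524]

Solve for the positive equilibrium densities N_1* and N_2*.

N_1* ≈ 405, N_2* ≈ 462

Setting both brackets to zero gives the nullclines N_1 + 0.309N_2 = 548 and 0.153N_1 + N_2 = 524.
Substituting N_2 = 524 - 0.153N_1 into the first: N_1(1 - 0.309·0.153) = 548 - 0.309·524.
So N_1* = 386/0.953 = 405, and then N_2* = 524 - 0.153·405 = 462.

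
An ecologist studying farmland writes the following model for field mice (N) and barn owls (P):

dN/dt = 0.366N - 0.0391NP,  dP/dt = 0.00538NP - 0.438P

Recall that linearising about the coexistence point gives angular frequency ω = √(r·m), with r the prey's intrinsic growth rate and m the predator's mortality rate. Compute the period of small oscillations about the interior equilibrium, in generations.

T ≈ 15.7 generations

Here r = 0.366 and m = 0.438, so r·m = 0.16.
ω = √0.16 = 0.4 per generation, hence T = 2π/ω ≈ 15.7 generations.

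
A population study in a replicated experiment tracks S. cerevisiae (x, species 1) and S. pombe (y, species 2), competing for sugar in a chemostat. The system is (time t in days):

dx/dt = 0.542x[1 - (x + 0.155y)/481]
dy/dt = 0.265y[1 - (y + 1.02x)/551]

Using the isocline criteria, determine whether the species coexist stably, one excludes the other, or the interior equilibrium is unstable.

Compare the nullcline intercepts: K1/α12 = 481/0.155 = 3100 > K2 = 551; K2/α21 = 551/1.02 = 540 > K1 = 481.
Since both inequalities hold, each species can invade when rare, so the interior equilibrium is stable.

stable coexistence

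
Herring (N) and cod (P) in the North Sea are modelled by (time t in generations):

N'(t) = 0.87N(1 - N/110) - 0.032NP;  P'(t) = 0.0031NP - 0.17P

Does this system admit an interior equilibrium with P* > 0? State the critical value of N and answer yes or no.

The predator equation gives dP/dt > 0 only when N > 0.17/0.0031 = 54.8.
Without the predator, N → K = 110. Since 110 > 54.8, the predator can invade and persist.

Threshold N = 54.8; K > 54.8, so yes, the predator persists.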